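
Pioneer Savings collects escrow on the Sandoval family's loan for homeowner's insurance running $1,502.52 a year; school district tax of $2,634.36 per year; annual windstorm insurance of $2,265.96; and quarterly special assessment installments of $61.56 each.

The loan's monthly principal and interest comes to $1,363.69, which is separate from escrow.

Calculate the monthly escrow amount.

Homeowner's insurance: $1,502.52 per year
School district tax: $2,634.36 per year
Windstorm insurance: $2,265.96 per year
Special assessment: $61.56 × 4 = $246.24 per year
Yearly total = $1,502.52 + $2,634.36 + $2,265.96 + $246.24 = $6,649.08
Base monthly escrow = $6,649.08 ÷ 12 = $554.09

$554.09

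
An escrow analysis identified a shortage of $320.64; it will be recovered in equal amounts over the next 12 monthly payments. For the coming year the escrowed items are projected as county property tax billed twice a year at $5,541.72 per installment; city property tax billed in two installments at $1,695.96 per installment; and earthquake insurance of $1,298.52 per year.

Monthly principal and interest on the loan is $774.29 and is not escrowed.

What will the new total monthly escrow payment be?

County property tax = $5,541.72 × 2 = $11,083.44
City property tax = $1,695.96 × 2 = $3,391.92
Earthquake insurance = $1,298.52
Yearly total = $15,773.88
Per month = $15,773.88 ÷ 12 = $1,314.49
Shortage per month = $320.64 ÷ 12 = $26.72
Adjusted monthly = $1,314.49 + $26.72 = $1,341.21

$1,341.21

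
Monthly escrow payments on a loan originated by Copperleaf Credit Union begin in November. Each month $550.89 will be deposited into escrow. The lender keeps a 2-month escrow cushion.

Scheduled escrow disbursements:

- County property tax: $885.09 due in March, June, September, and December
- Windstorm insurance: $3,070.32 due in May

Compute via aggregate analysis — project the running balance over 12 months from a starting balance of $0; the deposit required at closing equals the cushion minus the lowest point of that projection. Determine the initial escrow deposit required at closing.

$2,420.25

Cushion = 2 × $550.89 = $1,101.78
Trial balance (start $0, +$550.89 each month, − disbursements):
  Nov: +$550.89 → $550.89
  Dec: +$550.89 − $885.09 → $216.69
  Jan: +$550.89 → $767.58
  Feb: +$550.89 → $1,318.47
  Mar: +$550.89 − $885.09 → $984.27
  Apr: +$550.89 → $1,535.16
  May: +$550.89 − $3,070.32 → -$984.27
  Jun: +$550.89 − $885.09 → -$1,318.47
  Jul: +$550.89 → -$767.58
  Aug: +$550.89 → -$216.69
  Sep: +$550.89 − $885.09 → -$550.89
  Oct: +$550.89 → $0.00
Lowest trial balance = -$1,318.47 (Jun)
Initial deposit = cushion − low point = $1,101.78 − (-$1,318.47) = $2,420.25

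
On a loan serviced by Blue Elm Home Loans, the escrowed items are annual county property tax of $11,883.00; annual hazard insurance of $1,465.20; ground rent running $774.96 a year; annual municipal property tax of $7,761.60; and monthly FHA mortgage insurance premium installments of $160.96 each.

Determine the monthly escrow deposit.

$1,984.69

County property tax — $11,883.00
Hazard insurance — $1,465.20
Ground rent — $774.96
Municipal property tax — $7,761.60
FHA mortgage insurance premium — $160.96 × 12 = $1,931.52
Total annual escrow = $23,816.28
Monthly escrow = $23,816.28 ÷ 12 = $1,984.69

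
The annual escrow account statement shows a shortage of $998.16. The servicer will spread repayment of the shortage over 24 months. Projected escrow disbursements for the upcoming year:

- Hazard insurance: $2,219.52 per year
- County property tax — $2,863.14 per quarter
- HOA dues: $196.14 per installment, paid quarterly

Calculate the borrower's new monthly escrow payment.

Hazard insurance: $2,219.52/yr
County property tax: $2,863.14 × 4 = $11,452.56/yr
HOA dues: $196.14 × 4 = $784.56/yr
Combined annual = $14,456.64
Per month = $14,456.64 ÷ 12 = $1,204.72
Shortage per month = $998.16 ÷ 24 = $41.59
New monthly escrow = $1,204.72 + $41.59 = $1,246.31

$1,246.31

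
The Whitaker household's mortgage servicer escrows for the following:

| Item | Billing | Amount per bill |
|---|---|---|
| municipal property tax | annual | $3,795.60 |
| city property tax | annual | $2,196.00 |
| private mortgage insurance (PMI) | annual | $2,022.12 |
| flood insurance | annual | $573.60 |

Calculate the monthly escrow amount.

$715.61

Municipal property tax: $3,795.60
City property tax: $2,196.00
Private mortgage insurance (PMI): $2,022.12
Flood insurance: $573.60
Total per year = $3,795.60 + $2,196.00 + $2,022.12 + $573.60 = $8,587.32
Base monthly escrow = $8,587.32 / 12 = $715.61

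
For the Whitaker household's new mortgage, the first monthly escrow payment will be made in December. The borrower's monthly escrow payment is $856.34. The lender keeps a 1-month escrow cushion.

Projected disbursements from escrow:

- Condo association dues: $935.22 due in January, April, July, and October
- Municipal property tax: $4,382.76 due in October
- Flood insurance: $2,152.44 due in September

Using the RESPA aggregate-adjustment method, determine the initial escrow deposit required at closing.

Cushion = 1 × $856.34 = $856.34
Trial balance (start $0, +$856.34 each month, − disbursements):
  Dec: +$856.34 → $856.34
  Jan: +$856.34 − $935.22 → $777.46
  Feb: +$856.34 → $1,633.80
  Mar: +$856.34 → $2,490.14
  Apr: +$856.34 − $935.22 → $2,411.26
  May: +$856.34 → $3,267.60
  Jun: +$856.34 → $4,123.94
  Jul: +$856.34 − $935.22 → $4,045.06
  Aug: +$856.34 → $4,901.40
  Sep: +$856.34 − $2,152.44 → $3,605.30
  Oct: +$856.34 − $5,317.98 → -$856.34
  Nov: +$856.34 → $0.00
Lowest trial balance = -$856.34 (Oct)
Initial deposit = cushion − low point = $856.34 − (-$856.34) = $1,712.68

$1,712.68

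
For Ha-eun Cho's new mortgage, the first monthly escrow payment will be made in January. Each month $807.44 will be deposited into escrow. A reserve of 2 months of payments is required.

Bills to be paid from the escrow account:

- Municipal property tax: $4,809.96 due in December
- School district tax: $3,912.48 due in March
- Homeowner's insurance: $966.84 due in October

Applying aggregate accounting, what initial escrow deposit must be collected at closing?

$3,105.04

Cushion = 2 × $807.44 = $1,614.88
Trial balance (start $0, +$807.44 each month, − disbursements):
  Jan: +$807.44 → $807.44
  Feb: +$807.44 → $1,614.88
  Mar: +$807.44 − $3,912.48 → -$1,490.16
  Apr: +$807.44 → -$682.72
  May: +$807.44 → $124.72
  Jun: +$807.44 → $932.16
  Jul: +$807.44 → $1,739.60
  Aug: +$807.44 → $2,547.04
  Sep: +$807.44 → $3,354.48
  Oct: +$807.44 − $966.84 → $3,195.08
  Nov: +$807.44 → $4,002.52
  Dec: +$807.44 − $4,809.96 → $0.00
Lowest trial balance = -$1,490.16 (Mar)
Initial deposit = cushion − low point = $1,614.88 − (-$1,490.16) = $3,105.04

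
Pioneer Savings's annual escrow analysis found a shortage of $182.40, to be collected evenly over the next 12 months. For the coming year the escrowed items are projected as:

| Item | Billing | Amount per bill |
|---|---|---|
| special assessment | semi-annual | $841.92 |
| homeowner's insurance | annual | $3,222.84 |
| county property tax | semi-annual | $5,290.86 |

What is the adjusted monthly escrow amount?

$1,305.90

Special assessment: $841.92 × 2 = $1,683.84/yr
Homeowner's insurance: $3,222.84/yr
County property tax: $5,290.86 × 2 = $10,581.72/yr
Yearly total = $1,683.84 + $3,222.84 + $10,581.72 = $15,488.40
Monthly = $15,488.40 ÷ 12 = $1,290.70
Shortage per month = $182.40 / 12 = $15.20
Adjusted monthly = $1,290.70 + $15.20 = $1,305.90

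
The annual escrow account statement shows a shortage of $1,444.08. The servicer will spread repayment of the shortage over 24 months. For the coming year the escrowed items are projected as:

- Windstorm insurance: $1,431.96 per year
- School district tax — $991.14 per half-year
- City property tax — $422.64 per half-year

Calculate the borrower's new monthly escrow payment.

Windstorm insurance: $1,431.96 annually
School district tax: $991.14 × 2 = $1,982.28 annually
City property tax: $422.64 × 2 = $845.28 annually
Combined annual = $4,259.52
Per month = $4,259.52 ÷ 12 = $354.96
Shortage spread = $1,444.08 ÷ 24 = $60.17/mo
New monthly escrow = $354.96 + $60.17 = $415.13

$415.13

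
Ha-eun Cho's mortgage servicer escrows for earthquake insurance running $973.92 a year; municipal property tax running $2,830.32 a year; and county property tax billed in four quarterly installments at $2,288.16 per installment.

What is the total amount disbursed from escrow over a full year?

$12,956.88

Earthquake insurance = $973.92 annually
Municipal property tax = $2,830.32 annually
County property tax = $2,288.16 × 4 = $9,152.64 annually
Annual escrow total = $12,956.88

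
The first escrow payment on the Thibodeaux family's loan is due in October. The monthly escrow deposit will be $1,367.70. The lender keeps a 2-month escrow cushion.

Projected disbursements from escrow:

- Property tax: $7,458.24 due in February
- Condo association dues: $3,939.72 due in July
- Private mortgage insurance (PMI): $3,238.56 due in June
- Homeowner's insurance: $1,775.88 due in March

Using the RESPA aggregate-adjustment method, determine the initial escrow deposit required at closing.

$5,470.80

Cushion = 2 × $1,367.70 = $2,735.40
Trial balance (start $0, +$1,367.70 each month, − disbursements):
  Oct: +$1,367.70 → $1,367.70
  Nov: +$1,367.70 → $2,735.40
  Dec: +$1,367.70 → $4,103.10
  Jan: +$1,367.70 → $5,470.80
  Feb: +$1,367.70 − $7,458.24 → -$619.74
  Mar: +$1,367.70 − $1,775.88 → -$1,027.92
  Apr: +$1,367.70 → $339.78
  May: +$1,367.70 → $1,707.48
  Jun: +$1,367.70 − $3,238.56 → -$163.38
  Jul: +$1,367.70 − $3,939.72 → -$2,735.40
  Aug: +$1,367.70 → -$1,367.70
  Sep: +$1,367.70 → $0.00
Lowest trial balance = -$2,735.40 (Jul)
Initial deposit = cushion − low point = $2,735.40 − (-$2,735.40) = $5,470.80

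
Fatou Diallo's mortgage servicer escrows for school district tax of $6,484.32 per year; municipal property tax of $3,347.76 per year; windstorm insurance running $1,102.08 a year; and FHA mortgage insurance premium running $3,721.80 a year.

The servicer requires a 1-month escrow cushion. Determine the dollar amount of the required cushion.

$1,221.33

School district tax — $6,484.32/yr
Municipal property tax — $3,347.76/yr
Windstorm insurance — $1,102.08/yr
FHA mortgage insurance premium — $3,721.80/yr
Combined annual = $14,655.96
Monthly = $14,655.96 ÷ 12 = $1,221.33
Required cushion = 1 × $1,221.33 = $1,221.33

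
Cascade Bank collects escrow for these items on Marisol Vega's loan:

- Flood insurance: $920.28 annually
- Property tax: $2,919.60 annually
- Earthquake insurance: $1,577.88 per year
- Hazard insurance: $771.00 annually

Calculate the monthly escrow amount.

Flood insurance: $920.28 annually
Property tax: $2,919.60 annually
Earthquake insurance: $1,577.88 annually
Hazard insurance: $771.00 annually
Yearly total = $6,188.76
Base monthly escrow = $6,188.76 ÷ 12 = $515.73

$515.73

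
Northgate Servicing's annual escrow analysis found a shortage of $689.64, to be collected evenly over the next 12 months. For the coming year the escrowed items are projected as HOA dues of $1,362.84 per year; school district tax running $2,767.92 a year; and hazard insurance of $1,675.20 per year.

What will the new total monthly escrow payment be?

HOA dues — $1,362.84 annually
School district tax — $2,767.92 annually
Hazard insurance — $1,675.20 annually
Annual escrow total = $1,362.84 + $2,767.92 + $1,675.20 = $5,805.96
Per month = $5,805.96 / 12 = $483.83
Monthly shortage recovery: $689.64 ÷ 12 = $57.47
New monthly escrow = $483.83 + $57.47 = $541.30

$541.30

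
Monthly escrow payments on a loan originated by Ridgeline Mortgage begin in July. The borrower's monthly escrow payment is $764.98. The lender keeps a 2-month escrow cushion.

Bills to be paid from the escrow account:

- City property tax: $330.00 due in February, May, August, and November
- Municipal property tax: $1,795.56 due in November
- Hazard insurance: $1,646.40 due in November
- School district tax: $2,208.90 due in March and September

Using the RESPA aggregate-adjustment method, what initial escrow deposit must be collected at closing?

Cushion = 2 × $764.98 = $1,529.96
Trial balance (start $0, +$764.98 each month, − disbursements):
  Jul: +$764.98 → $764.98
  Aug: +$764.98 − $330.00 → $1,199.96
  Sep: +$764.98 − $2,208.90 → -$243.96
  Oct: +$764.98 → $521.02
  Nov: +$764.98 − $3,771.96 → -$2,485.96
  Dec: +$764.98 → -$1,720.98
  Jan: +$764.98 → -$956.00
  Feb: +$764.98 − $330.00 → -$521.02
  Mar: +$764.98 − $2,208.90 → -$1,964.94
  Apr: +$764.98 → -$1,199.96
  May: +$764.98 − $330.00 → -$764.98
  Jun: +$764.98 → $0.00
Lowest trial balance = -$2,485.96 (Nov)
Initial deposit = cushion − low point = $1,529.96 − (-$2,485.96) = $4,015.92

$4,015.92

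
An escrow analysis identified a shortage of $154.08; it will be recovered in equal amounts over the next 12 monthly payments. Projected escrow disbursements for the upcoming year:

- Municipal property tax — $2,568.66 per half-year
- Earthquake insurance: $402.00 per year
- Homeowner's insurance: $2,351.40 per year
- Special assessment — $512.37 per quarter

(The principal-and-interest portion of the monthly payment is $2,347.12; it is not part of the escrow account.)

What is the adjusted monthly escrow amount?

$841.19

Municipal property tax = $2,568.66 × 2 = $5,137.32/yr
Earthquake insurance = $402.00/yr
Homeowner's insurance = $2,351.40/yr
Special assessment = $512.37 × 4 = $2,049.48/yr
Combined annual = $5,137.32 + $402.00 + $2,351.40 + $2,049.48 = $9,940.20
Per month = $9,940.20 / 12 = $828.35
Shortage spread = $154.08 ÷ 12 = $12.84/mo
New monthly escrow = $828.35 + $12.84 = $841.19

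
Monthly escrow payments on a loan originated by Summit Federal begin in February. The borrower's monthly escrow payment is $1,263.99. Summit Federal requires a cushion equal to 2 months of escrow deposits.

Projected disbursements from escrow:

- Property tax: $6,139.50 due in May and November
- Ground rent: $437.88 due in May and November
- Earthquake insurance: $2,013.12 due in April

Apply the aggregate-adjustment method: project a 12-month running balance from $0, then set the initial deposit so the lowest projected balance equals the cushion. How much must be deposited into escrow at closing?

$6,062.52

Cushion = 2 × $1,263.99 = $2,527.98
Trial balance (start $0, +$1,263.99 each month, − disbursements):
  Feb: +$1,263.99 → $1,263.99
  Mar: +$1,263.99 → $2,527.98
  Apr: +$1,263.99 − $2,013.12 → $1,778.85
  May: +$1,263.99 − $6,577.38 → -$3,534.54
  Jun: +$1,263.99 → -$2,270.55
  Jul: +$1,263.99 → -$1,006.56
  Aug: +$1,263.99 → $257.43
  Sep: +$1,263.99 → $1,521.42
  Oct: +$1,263.99 → $2,785.41
  Nov: +$1,263.99 − $6,577.38 → -$2,527.98
  Dec: +$1,263.99 → -$1,263.99
  Jan: +$1,263.99 → $0.00
Lowest trial balance = -$3,534.54 (May)
Initial deposit = cushion − low point = $2,527.98 − (-$3,534.54) = $6,062.52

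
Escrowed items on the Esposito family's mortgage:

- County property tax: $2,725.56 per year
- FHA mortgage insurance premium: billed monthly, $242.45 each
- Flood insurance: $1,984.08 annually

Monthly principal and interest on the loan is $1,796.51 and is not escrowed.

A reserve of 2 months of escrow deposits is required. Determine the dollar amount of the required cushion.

$1,269.84

County property tax — $2,725.56 per year
FHA mortgage insurance premium — $242.45 × 12 = $2,909.40 per year
Flood insurance — $1,984.08 per year
Combined annual = $7,619.04
Base monthly escrow = $7,619.04 / 12 = $634.92
Cushion = 2 × $634.92 = $1,269.84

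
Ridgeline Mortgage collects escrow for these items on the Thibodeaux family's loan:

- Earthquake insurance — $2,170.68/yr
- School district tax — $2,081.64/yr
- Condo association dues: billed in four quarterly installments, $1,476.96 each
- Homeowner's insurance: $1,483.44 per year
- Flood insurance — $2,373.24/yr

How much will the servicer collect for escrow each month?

Earthquake insurance — $2,170.68 per year
School district tax — $2,081.64 per year
Condo association dues — $1,476.96 × 4 = $5,907.84 per year
Homeowner's insurance — $1,483.44 per year
Flood insurance — $2,373.24 per year
Combined annual = $2,170.68 + $2,081.64 + $5,907.84 + $1,483.44 + $2,373.24 = $14,016.84
Monthly escrow = $14,016.84 / 12 = $1,168.07

$1,168.07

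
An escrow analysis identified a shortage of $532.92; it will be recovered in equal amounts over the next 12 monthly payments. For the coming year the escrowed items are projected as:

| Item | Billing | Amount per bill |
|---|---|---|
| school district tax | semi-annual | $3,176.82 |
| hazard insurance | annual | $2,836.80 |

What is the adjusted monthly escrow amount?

School district tax — $3,176.82 × 2 = $6,353.64 per year
Hazard insurance — $2,836.80 per year
Combined annual = $6,353.64 + $2,836.80 = $9,190.44
Per month = $9,190.44 / 12 = $765.87
Monthly shortage recovery: $532.92 / 12 = $44.41
New monthly escrow = $765.87 + $44.41 = $810.28

$810.28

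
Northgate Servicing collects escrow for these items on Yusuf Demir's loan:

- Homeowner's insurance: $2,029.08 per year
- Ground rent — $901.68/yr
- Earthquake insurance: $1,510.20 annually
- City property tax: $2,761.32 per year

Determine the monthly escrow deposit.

Homeowner's insurance = $2,029.08/yr
Ground rent = $901.68/yr
Earthquake insurance = $1,510.20/yr
City property tax = $2,761.32/yr
Combined annual = $2,029.08 + $901.68 + $1,510.20 + $2,761.32 = $7,202.28
Per month = $7,202.28 / 12 = $600.19

$600.19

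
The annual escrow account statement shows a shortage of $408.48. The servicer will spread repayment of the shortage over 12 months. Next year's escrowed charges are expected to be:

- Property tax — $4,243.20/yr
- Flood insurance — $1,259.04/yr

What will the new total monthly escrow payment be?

Property tax — $4,243.20
Flood insurance — $1,259.04
Combined annual = $5,502.24
Base monthly escrow = $5,502.24 ÷ 12 = $458.52
Shortage per month = $408.48 ÷ 12 = $34.04
New monthly escrow = $458.52 + $34.04 = $492.56

$492.56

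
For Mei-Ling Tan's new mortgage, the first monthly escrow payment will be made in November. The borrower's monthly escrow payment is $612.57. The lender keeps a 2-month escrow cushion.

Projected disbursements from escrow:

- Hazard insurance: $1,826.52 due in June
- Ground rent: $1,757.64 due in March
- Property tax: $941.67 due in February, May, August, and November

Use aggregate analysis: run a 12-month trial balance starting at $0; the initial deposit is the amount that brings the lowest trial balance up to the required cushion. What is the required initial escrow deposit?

$2,733.75

Cushion = 2 × $612.57 = $1,225.14
Trial balance (start $0, +$612.57 each month, − disbursements):
  Nov: +$612.57 − $941.67 → -$329.10
  Dec: +$612.57 → $283.47
  Jan: +$612.57 → $896.04
  Feb: +$612.57 − $941.67 → $566.94
  Mar: +$612.57 − $1,757.64 → -$578.13
  Apr: +$612.57 → $34.44
  May: +$612.57 − $941.67 → -$294.66
  Jun: +$612.57 − $1,826.52 → -$1,508.61
  Jul: +$612.57 → -$896.04
  Aug: +$612.57 − $941.67 → -$1,225.14
  Sep: +$612.57 → -$612.57
  Oct: +$612.57 → $0.00
Lowest trial balance = -$1,508.61 (Jun)
Initial deposit = cushion − low point = $1,225.14 − (-$1,508.61) = $2,733.75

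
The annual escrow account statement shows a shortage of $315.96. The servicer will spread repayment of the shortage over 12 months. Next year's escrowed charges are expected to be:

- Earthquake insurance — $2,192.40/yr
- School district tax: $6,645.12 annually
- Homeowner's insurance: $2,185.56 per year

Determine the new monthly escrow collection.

$944.92

Earthquake insurance = $2,192.40 per year
School district tax = $6,645.12 per year
Homeowner's insurance = $2,185.56 per year
Combined annual = $2,192.40 + $6,645.12 + $2,185.56 = $11,023.08
Per month = $11,023.08 ÷ 12 = $918.59
Shortage per month = $315.96 ÷ 12 = $26.33
Adjusted monthly = $918.59 + $26.33 = $944.92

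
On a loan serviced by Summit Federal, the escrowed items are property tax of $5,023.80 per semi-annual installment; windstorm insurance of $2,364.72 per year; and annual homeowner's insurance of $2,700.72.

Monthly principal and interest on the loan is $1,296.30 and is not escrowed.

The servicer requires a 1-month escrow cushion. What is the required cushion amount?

Property tax = $5,023.80 × 2 = $10,047.60 annually
Windstorm insurance = $2,364.72 annually
Homeowner's insurance = $2,700.72 annually
Annual escrow total = $10,047.60 + $2,364.72 + $2,700.72 = $15,113.04
Monthly escrow = $15,113.04 ÷ 12 = $1,259.42
Cushion = 1 × $1,259.42 = $1,259.42

$1,259.42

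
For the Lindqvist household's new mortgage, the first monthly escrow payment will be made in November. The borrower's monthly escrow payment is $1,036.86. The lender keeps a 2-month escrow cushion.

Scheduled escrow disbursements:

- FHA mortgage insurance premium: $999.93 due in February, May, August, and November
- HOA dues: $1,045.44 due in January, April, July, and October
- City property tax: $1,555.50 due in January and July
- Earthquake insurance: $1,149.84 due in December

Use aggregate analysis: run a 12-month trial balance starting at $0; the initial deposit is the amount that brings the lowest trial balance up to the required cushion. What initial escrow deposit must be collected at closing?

$3,713.85

Cushion = 2 × $1,036.86 = $2,073.72
Trial balance (start $0, +$1,036.86 each month, − disbursements):
  Nov: +$1,036.86 − $999.93 → $36.93
  Dec: +$1,036.86 − $1,149.84 → -$76.05
  Jan: +$1,036.86 − $2,600.94 → -$1,640.13
  Feb: +$1,036.86 − $999.93 → -$1,603.20
  Mar: +$1,036.86 → -$566.34
  Apr: +$1,036.86 − $1,045.44 → -$574.92
  May: +$1,036.86 − $999.93 → -$537.99
  Jun: +$1,036.86 → $498.87
  Jul: +$1,036.86 − $2,600.94 → -$1,065.21
  Aug: +$1,036.86 − $999.93 → -$1,028.28
  Sep: +$1,036.86 → $8.58
  Oct: +$1,036.86 − $1,045.44 → $0.00
Lowest trial balance = -$1,640.13 (Jan)
Initial deposit = cushion − low point = $2,073.72 − (-$1,640.13) = $3,713.85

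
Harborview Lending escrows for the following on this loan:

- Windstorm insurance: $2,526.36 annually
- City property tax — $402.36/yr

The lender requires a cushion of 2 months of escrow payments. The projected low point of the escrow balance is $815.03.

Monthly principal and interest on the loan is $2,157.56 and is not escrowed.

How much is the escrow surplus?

Windstorm insurance: $2,526.36 annually
City property tax: $402.36 annually
Total per year = $2,526.36 + $402.36 = $2,928.72
Per month = $2,928.72 ÷ 12 = $244.06
Required reserve = 2 × $244.06 = $488.12
Surplus = $815.03 − $488.12 = $326.91

$326.91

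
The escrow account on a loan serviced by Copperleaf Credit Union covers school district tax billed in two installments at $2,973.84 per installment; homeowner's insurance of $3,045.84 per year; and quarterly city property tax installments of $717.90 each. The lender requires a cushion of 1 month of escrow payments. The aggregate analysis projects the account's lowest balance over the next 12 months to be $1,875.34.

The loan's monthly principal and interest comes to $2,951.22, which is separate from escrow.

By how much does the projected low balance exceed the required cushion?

School district tax = $2,973.84 × 2 = $5,947.68/yr
Homeowner's insurance = $3,045.84/yr
City property tax = $717.90 × 4 = $2,871.60/yr
Yearly total = $5,947.68 + $3,045.84 + $2,871.60 = $11,865.12
Per month = $11,865.12 / 12 = $988.76
Required cushion = 1 × $988.76 = $988.76
Excess over cushion: $1,875.34 − $988.76 = $886.58

$886.58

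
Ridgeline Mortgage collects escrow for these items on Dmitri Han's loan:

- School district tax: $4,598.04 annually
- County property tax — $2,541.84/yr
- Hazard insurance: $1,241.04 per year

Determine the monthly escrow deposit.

$698.41

School district tax: $4,598.04 per year
County property tax: $2,541.84 per year
Hazard insurance: $1,241.04 per year
Yearly total = $8,380.92
Monthly = $8,380.92 / 12 = $698.41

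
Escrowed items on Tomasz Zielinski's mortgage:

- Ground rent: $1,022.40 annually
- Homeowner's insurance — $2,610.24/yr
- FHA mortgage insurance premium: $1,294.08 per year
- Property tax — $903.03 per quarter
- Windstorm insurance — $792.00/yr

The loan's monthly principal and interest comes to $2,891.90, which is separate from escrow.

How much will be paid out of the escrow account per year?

$9,330.84

Ground rent = $1,022.40 annually
Homeowner's insurance = $2,610.24 annually
FHA mortgage insurance premium = $1,294.08 annually
Property tax = $903.03 × 4 = $3,612.12 annually
Windstorm insurance = $792.00 annually
Combined annual = $9,330.84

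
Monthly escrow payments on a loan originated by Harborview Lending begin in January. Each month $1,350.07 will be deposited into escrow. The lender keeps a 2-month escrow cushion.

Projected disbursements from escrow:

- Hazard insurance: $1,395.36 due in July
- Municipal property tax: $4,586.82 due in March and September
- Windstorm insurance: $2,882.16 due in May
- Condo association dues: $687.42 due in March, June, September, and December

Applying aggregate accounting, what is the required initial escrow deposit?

Cushion = 2 × $1,350.07 = $2,700.14
Trial balance (start $0, +$1,350.07 each month, − disbursements):
  Jan: +$1,350.07 → $1,350.07
  Feb: +$1,350.07 → $2,700.14
  Mar: +$1,350.07 − $5,274.24 → -$1,224.03
  Apr: +$1,350.07 → $126.04
  May: +$1,350.07 − $2,882.16 → -$1,406.05
  Jun: +$1,350.07 − $687.42 → -$743.40
  Jul: +$1,350.07 − $1,395.36 → -$788.69
  Aug: +$1,350.07 → $561.38
  Sep: +$1,350.07 − $5,274.24 → -$3,362.79
  Oct: +$1,350.07 → -$2,012.72
  Nov: +$1,350.07 → -$662.65
  Dec: +$1,350.07 − $687.42 → $0.00
Lowest trial balance = -$3,362.79 (Sep)
Initial deposit = cushion − low point = $2,700.14 − (-$3,362.79) = $6,062.93

$6,062.93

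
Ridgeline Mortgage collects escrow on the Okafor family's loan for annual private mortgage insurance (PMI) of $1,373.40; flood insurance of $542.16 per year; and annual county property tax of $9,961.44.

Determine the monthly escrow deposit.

$989.75

Private mortgage insurance (PMI) = $1,373.40
Flood insurance = $542.16
County property tax = $9,961.44
Combined annual = $1,373.40 + $542.16 + $9,961.44 = $11,877.00
Monthly escrow = $11,877.00 / 12 = $989.75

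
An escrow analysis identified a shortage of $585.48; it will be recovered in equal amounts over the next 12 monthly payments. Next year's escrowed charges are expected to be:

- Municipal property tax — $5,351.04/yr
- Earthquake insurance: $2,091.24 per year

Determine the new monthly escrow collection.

Municipal property tax = $5,351.04
Earthquake insurance = $2,091.24
Total annual escrow = $5,351.04 + $2,091.24 = $7,442.28
Per month = $7,442.28 / 12 = $620.19
Shortage per month = $585.48 / 12 = $48.79
New monthly escrow = $620.19 + $48.79 = $668.98

$668.98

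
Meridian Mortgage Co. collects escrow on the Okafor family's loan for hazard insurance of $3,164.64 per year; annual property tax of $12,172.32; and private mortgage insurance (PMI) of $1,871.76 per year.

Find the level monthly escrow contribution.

Hazard insurance: $3,164.64 per year
Property tax: $12,172.32 per year
Private mortgage insurance (PMI): $1,871.76 per year
Yearly total = $17,208.72
Per month = $17,208.72 ÷ 12 = $1,434.06

$1,434.06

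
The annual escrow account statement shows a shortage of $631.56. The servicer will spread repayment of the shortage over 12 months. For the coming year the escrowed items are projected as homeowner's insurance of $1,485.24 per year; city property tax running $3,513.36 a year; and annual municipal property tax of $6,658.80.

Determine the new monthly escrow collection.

Homeowner's insurance — $1,485.24/yr
City property tax — $3,513.36/yr
Municipal property tax — $6,658.80/yr
Total annual escrow = $11,657.40
Monthly = $11,657.40 / 12 = $971.45
Monthly shortage recovery: $631.56 ÷ 12 = $52.63
Adjusted monthly = $971.45 + $52.63 = $1,024.08

$1,024.08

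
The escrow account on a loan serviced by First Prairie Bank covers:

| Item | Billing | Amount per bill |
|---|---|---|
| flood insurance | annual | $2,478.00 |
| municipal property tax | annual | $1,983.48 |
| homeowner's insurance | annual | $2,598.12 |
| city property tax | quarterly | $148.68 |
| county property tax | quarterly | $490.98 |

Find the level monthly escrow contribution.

$801.52

Flood insurance = $2,478.00 per year
Municipal property tax = $1,983.48 per year
Homeowner's insurance = $2,598.12 per year
City property tax = $148.68 × 4 = $594.72 per year
County property tax = $490.98 × 4 = $1,963.92 per year
Total annual escrow = $9,618.24
Per month = $9,618.24 / 12 = $801.52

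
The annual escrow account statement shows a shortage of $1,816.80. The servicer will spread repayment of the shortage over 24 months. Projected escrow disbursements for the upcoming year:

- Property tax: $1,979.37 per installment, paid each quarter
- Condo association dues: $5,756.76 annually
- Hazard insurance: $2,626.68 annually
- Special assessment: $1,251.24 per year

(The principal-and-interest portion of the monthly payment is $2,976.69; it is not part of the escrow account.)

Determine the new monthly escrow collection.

Property tax: $1,979.37 × 4 = $7,917.48
Condo association dues: $5,756.76
Hazard insurance: $2,626.68
Special assessment: $1,251.24
Combined annual = $7,917.48 + $5,756.76 + $2,626.68 + $1,251.24 = $17,552.16
Monthly escrow = $17,552.16 / 12 = $1,462.68
Monthly shortage recovery: $1,816.80 / 24 = $75.70
Adjusted monthly = $1,462.68 + $75.70 = $1,538.38

$1,538.38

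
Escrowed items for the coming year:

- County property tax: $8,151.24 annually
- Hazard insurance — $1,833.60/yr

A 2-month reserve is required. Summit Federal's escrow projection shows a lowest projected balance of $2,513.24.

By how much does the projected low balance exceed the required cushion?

$849.10

County property tax — $8,151.24 per year
Hazard insurance — $1,833.60 per year
Combined annual = $8,151.24 + $1,833.60 = $9,984.84
Per month = $9,984.84 / 12 = $832.07
Required reserve = 2 × $832.07 = $1,664.14
Surplus = $2,513.24 − $1,664.14 = $849.10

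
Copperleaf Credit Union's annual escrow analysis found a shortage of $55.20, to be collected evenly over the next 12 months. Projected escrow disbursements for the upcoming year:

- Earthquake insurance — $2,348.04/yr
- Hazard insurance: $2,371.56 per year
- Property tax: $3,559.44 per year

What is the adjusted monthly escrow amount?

$694.52

Earthquake insurance: $2,348.04 annually
Hazard insurance: $2,371.56 annually
Property tax: $3,559.44 annually
Annual escrow total = $2,348.04 + $2,371.56 + $3,559.44 = $8,279.04
Base monthly escrow = $8,279.04 / 12 = $689.92
Shortage per month = $55.20 / 12 = $4.60
Adjusted monthly = $689.92 + $4.60 = $694.52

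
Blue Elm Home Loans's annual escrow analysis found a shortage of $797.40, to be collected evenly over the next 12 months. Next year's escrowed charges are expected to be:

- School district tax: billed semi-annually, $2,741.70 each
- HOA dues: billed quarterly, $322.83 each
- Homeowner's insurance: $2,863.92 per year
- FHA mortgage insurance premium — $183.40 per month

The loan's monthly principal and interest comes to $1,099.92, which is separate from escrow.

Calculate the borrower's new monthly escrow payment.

$1,053.07

School district tax: $2,741.70 × 2 = $5,483.40/yr
HOA dues: $322.83 × 4 = $1,291.32/yr
Homeowner's insurance: $2,863.92/yr
FHA mortgage insurance premium: $183.40 × 12 = $2,200.80/yr
Combined annual = $5,483.40 + $1,291.32 + $2,863.92 + $2,200.80 = $11,839.44
Monthly escrow = $11,839.44 ÷ 12 = $986.62
Monthly shortage recovery: $797.40 ÷ 12 = $66.45
Adjusted monthly = $986.62 + $66.45 = $1,053.07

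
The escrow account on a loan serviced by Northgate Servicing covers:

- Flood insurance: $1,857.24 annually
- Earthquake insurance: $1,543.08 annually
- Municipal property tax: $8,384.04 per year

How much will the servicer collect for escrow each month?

$982.03

Flood insurance = $1,857.24
Earthquake insurance = $1,543.08
Municipal property tax = $8,384.04
Annual escrow total = $1,857.24 + $1,543.08 + $8,384.04 = $11,784.36
Per month = $11,784.36 / 12 = $982.03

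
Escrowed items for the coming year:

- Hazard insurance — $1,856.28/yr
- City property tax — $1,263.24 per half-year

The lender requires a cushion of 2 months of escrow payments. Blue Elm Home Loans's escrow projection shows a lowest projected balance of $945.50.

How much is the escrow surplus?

Hazard insurance: $1,856.28 per year
City property tax: $1,263.24 × 2 = $2,526.48 per year
Total annual escrow = $1,856.28 + $2,526.48 = $4,382.76
Per month = $4,382.76 ÷ 12 = $365.23
Cushion = 2 × $365.23 = $730.46
Surplus = $945.50 − $730.46 = $215.04

$215.04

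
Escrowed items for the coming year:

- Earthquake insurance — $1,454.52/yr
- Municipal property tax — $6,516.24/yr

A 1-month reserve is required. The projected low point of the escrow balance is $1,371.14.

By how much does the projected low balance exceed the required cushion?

$706.91

Earthquake insurance = $1,454.52 annually
Municipal property tax = $6,516.24 annually
Total per year = $1,454.52 + $6,516.24 = $7,970.76
Base monthly escrow = $7,970.76 / 12 = $664.23
Required reserve = 1 × $664.23 = $664.23
Surplus = $1,371.14 − $664.23 = $706.91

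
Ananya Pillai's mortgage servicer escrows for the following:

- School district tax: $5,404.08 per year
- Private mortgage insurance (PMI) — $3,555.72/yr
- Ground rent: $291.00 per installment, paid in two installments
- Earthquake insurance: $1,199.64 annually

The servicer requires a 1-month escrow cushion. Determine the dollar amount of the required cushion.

School district tax = $5,404.08
Private mortgage insurance (PMI) = $3,555.72
Ground rent = $291.00 × 2 = $582.00
Earthquake insurance = $1,199.64
Annual escrow total = $5,404.08 + $3,555.72 + $582.00 + $1,199.64 = $10,741.44
Base monthly escrow = $10,741.44 / 12 = $895.12
Cushion = 1 × $895.12 = $895.12

$895.12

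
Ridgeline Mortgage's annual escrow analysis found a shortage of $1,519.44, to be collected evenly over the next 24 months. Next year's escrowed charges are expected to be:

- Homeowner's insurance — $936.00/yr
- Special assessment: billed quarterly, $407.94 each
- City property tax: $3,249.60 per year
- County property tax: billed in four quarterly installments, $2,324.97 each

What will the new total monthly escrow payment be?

$1,323.08

Homeowner's insurance: $936.00 annually
Special assessment: $407.94 × 4 = $1,631.76 annually
City property tax: $3,249.60 annually
County property tax: $2,324.97 × 4 = $9,299.88 annually
Total annual escrow = $936.00 + $1,631.76 + $3,249.60 + $9,299.88 = $15,117.24
Per month = $15,117.24 / 12 = $1,259.77
Shortage per month = $1,519.44 ÷ 24 = $63.31
Adjusted monthly = $1,259.77 + $63.31 = $1,323.08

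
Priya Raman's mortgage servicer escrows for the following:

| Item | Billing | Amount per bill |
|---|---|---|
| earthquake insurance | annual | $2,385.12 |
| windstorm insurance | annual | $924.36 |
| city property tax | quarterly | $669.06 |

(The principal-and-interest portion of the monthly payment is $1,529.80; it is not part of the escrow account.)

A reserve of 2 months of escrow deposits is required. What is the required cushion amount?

$997.62

Earthquake insurance: $2,385.12 annually
Windstorm insurance: $924.36 annually
City property tax: $669.06 × 4 = $2,676.24 annually
Total per year = $2,385.12 + $924.36 + $2,676.24 = $5,985.72
Monthly escrow = $5,985.72 / 12 = $498.81
Cushion = 2 × $498.81 = $997.62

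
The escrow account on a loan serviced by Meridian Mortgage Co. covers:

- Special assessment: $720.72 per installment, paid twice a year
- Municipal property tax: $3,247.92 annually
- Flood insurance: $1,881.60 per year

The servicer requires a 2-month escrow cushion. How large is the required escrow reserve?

$1,095.16

Special assessment = $720.72 × 2 = $1,441.44
Municipal property tax = $3,247.92
Flood insurance = $1,881.60
Combined annual = $1,441.44 + $3,247.92 + $1,881.60 = $6,570.96
Per month = $6,570.96 / 12 = $547.58
Cushion = 2 × $547.58 = $1,095.16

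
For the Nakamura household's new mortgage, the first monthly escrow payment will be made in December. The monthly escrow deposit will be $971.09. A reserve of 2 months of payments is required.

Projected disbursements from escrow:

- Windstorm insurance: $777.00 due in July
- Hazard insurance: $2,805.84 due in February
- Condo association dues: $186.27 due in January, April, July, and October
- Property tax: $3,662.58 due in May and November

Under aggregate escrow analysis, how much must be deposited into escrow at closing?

$2,956.60

Cushion = 2 × $971.09 = $1,942.18
Trial balance (start $0, +$971.09 each month, − disbursements):
  Dec: +$971.09 → $971.09
  Jan: +$971.09 − $186.27 → $1,755.91
  Feb: +$971.09 − $2,805.84 → -$78.84
  Mar: +$971.09 → $892.25
  Apr: +$971.09 − $186.27 → $1,677.07
  May: +$971.09 − $3,662.58 → -$1,014.42
  Jun: +$971.09 → -$43.33
  Jul: +$971.09 − $963.27 → -$35.51
  Aug: +$971.09 → $935.58
  Sep: +$971.09 → $1,906.67
  Oct: +$971.09 − $186.27 → $2,691.49
  Nov: +$971.09 − $3,662.58 → $0.00
Lowest trial balance = -$1,014.42 (May)
Initial deposit = cushion − low point = $1,942.18 − (-$1,014.42) = $2,956.60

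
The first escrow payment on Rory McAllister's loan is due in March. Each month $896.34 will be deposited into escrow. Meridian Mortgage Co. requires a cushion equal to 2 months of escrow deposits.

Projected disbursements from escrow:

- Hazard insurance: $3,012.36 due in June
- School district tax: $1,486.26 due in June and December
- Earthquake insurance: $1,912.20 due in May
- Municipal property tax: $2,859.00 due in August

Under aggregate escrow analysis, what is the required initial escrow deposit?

Cushion = 2 × $896.34 = $1,792.68
Trial balance (start $0, +$896.34 each month, − disbursements):
  Mar: +$896.34 → $896.34
  Apr: +$896.34 → $1,792.68
  May: +$896.34 − $1,912.20 → $776.82
  Jun: +$896.34 − $4,498.62 → -$2,825.46
  Jul: +$896.34 → -$1,929.12
  Aug: +$896.34 − $2,859.00 → -$3,891.78
  Sep: +$896.34 → -$2,995.44
  Oct: +$896.34 → -$2,099.10
  Nov: +$896.34 → -$1,202.76
  Dec: +$896.34 − $1,486.26 → -$1,792.68
  Jan: +$896.34 → -$896.34
  Feb: +$896.34 → $0.00
Lowest trial balance = -$3,891.78 (Aug)
Initial deposit = cushion − low point = $1,792.68 − (-$3,891.78) = $5,684.46

$5,684.46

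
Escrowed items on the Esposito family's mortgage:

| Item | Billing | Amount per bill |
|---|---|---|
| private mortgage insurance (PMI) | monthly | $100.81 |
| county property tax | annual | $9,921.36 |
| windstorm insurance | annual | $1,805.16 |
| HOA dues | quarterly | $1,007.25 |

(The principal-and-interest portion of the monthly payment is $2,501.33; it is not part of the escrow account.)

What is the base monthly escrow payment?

Private mortgage insurance (PMI) — $100.81 × 12 = $1,209.72/yr
County property tax — $9,921.36/yr
Windstorm insurance — $1,805.16/yr
HOA dues — $1,007.25 × 4 = $4,029.00/yr
Total annual escrow = $1,209.72 + $9,921.36 + $1,805.16 + $4,029.00 = $16,965.24
Monthly = $16,965.24 / 12 = $1,413.77

$1,413.77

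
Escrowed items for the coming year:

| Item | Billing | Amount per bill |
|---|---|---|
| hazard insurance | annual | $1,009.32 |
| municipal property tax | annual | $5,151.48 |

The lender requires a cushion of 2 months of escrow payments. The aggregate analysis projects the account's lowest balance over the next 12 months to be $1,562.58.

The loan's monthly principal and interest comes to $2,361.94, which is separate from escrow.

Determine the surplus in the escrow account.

Hazard insurance — $1,009.32 annually
Municipal property tax — $5,151.48 annually
Total annual escrow = $6,160.80
Per month = $6,160.80 / 12 = $513.40
Required reserve = 2 × $513.40 = $1,026.80
Surplus = $1,562.58 − $1,026.80 = $535.78

$535.78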